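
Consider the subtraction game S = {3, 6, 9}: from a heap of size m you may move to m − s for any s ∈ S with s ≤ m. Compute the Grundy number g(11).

Compute g(0), g(1), … for moves {3, 6, 9}:
g(0) = mex{} = 0
g(1) = mex{} = 0
g(2) = mex{} = 0
g(3) = mex{0} = 1
g(4) = mex{0} = 1
g(5) = mex{0} = 1
g(6) = mex{0,1} = 2
g(7) = mex{0,1} = 2
g(8) = mex{0,1} = 2
g(9) = mex{0,1,2} = 3
g(10) = mex{0,1,2} = 3
g(11) = mex{0,1,2} = 3
So g(11) = 3.

3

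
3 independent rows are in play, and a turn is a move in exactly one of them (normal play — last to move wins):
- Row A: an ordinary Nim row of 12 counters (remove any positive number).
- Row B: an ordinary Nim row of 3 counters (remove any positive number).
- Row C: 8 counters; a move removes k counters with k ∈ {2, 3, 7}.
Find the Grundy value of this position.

14

Row A is a plain Nim row of size 12, so its Grundy value is 12.
Row B is a plain Nim row of size 3, so its Grundy value is 3.
Grundy values for row C (subtraction set {2, 3, 7}):
g(0) = mex{} = 0
g(1) = mex{} = 0
g(2) = mex{0} = 1
g(3) = mex{0} = 1
g(4) = mex{0,1} = 2
g(5) = mex{1} = 0
g(6) = mex{1,2} = 0
g(7) = mex{0,2} = 1
g(8) = mex{0} = 1
So g(8) = 1.
The value of a disjunctive sum is the nim-sum of the parts.
Combined value = 12 XOR 3 XOR 1 = 14.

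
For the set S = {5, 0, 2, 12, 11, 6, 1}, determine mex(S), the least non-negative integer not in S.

The values 0, 1, 2 are all present; 3 is the first non-negative integer missing from the set.

3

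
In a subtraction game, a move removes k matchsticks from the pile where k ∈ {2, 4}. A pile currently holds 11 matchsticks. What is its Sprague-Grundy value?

Compute g(0), g(1), … for moves {2, 4}:
g(0) = mex{} = 0
g(1) = mex{} = 0
g(2) = mex{0} = 1
g(3) = mex{0} = 1
g(4) = mex{0,1} = 2
g(5) = mex{0,1} = 2
g(6) = mex{1,2} = 0
g(7) = mex{1,2} = 0
g(8) = mex{0,2} = 1
g(9) = mex{0,2} = 1
g(10) = mex{0,1} = 2
g(11) = mex{0,1} = 2
So g(11) = 2.

2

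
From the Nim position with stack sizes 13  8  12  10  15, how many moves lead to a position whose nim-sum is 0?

5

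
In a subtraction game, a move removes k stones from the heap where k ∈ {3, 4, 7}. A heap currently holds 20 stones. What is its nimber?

Grundy values for subtraction set {3, 4, 7}:
k:     0  1  2  3  4  5  6  7  8  9 10 11 12 13 14 15 16 17 18 19 20
g(k):  0  0  0  1  1  1  2  2  2  3  0  0  0  1  1  1  2  2  2  3  0
So g(20) = 0.

0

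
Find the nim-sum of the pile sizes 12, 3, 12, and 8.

Compute the nim-sum pairwise:
12 ⊕ 3 = 15
15 ⊕ 12 = 3
3 ⊕ 8 = 11

11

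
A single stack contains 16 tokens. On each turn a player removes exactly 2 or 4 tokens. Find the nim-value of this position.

2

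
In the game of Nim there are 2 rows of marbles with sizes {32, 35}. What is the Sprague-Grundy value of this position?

3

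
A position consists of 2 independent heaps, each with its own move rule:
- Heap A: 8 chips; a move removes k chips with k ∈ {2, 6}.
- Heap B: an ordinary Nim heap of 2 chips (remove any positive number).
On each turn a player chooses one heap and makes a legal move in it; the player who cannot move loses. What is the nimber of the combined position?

2

For heap A, compute g(0), g(1), … with moves {2, 6}:
k:     0  1  2  3  4  5  6  7  8
g(k):  0  0  1  1  0  0  1  1  0
So g(8) = 0.
Heap B is a plain Nim heap of size 2, so its Grundy value is 2.
The value of a disjunctive sum is the nim-sum of the parts.
Combined value = 0 ⊕ 2 = 2.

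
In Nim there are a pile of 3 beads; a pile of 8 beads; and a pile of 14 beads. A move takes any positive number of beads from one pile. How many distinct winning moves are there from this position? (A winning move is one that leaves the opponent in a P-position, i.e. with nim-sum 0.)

Nim-sum: 3 ^ 8 ^ 14 = 5.
The overall nim-sum is X = 5. A pile of size p has a winning move iff p XOR X < p (reduce it to p XOR X).
  3: 3 XOR 5 = 6 ≥ 3 — no move.
  8: 8 XOR 5 = 13 ≥ 8 — no move.
  14: 14 XOR 5 = 11 < 14 — winning move (to 11).
That gives 1 winning move.

1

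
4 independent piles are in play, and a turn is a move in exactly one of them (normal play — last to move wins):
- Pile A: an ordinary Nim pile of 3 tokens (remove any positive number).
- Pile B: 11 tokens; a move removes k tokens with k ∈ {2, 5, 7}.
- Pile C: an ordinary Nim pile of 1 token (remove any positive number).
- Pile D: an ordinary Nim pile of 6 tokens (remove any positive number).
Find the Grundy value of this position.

7

Pile A is a plain Nim pile of size 3, so its Grundy value is 3.
Build the Grundy sequence for pile B with g(k) = mex{g(k−s) : s ∈ {2, 5, 7}, s ≤ k}:
g(0) = mex{} = 0
g(1) = mex{} = 0
g(2) = mex{0} = 1
g(3) = mex{0} = 1
g(4) = mex{1} = 0
g(5) = mex{0,1} = 2
g(6) = mex{0} = 1
g(7) = mex{0,1,2} = 3
g(8) = mex{0,1} = 2
g(9) = mex{0,1,3} = 2
g(10) = mex{1,2} = 0
g(11) = mex{0,1,2} = 3
So g(11) = 3.
Pile C is a plain Nim pile of size 1, so its Grundy value is 1.
Pile D is a plain Nim pile of size 6, so its Grundy value is 6.
By the Sprague-Grundy theorem, the Grundy value of a sum of independent games is the XOR of the component values.
Combined value = 3 ⊕ 3 ⊕ 1 ⊕ 6 = 7.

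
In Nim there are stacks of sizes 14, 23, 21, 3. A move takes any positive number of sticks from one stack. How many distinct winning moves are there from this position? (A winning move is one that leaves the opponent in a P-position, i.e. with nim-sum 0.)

1

Nim-sum: 14 ^ 23 ^ 21 ^ 3 = 15.
The overall nim-sum is X = 15. A stack of size p has a winning move iff p XOR X < p (reduce it to p XOR X).
  14: 14 XOR 15 = 1 < 14 — winning move (to 1).
  23: 23 XOR 15 = 24 ≥ 23 — no move.
  21: 21 XOR 15 = 26 ≥ 21 — no move.
  3: 3 XOR 15 = 12 ≥ 3 — no move.
That gives 1 winning move.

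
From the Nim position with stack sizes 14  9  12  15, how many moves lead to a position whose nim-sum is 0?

3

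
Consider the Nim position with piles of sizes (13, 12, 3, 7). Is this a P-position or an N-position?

N-position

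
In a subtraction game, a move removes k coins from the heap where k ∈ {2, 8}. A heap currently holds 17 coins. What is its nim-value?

Grundy values for subtraction set {2, 8}:
k:     0  1  2  3  4  5  6  7  8  9 10 11 12 13 14 15 16 17
g(k):  0  0  1  1  0  0  1  1  2  2  0  0  1  1  0  0  1  1
So g(17) = 1.

1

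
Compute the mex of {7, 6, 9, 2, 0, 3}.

0 is in the set but 1 is not, so the mex is 1.

1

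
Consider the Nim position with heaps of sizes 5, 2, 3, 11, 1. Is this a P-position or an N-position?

In binary:
  0101  (5)
  0010  (2)
  0011  (3)
  1011  (11)
  0001  (1)
  ----
  1110  (14)
The nim-sum is 14 ≠ 0, so this is an N-position: the player to move can win.

N-position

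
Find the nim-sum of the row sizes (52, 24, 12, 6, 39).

1

Bitwise XOR of the heap sizes:
  110100  (52)
  011000  (24)
  001100  (12)
  000110  (6)
  100111  (39)
  ------
  000001  (1)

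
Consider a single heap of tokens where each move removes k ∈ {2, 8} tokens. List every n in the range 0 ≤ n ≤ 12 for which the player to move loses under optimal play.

Compute g(0), g(1), … for moves {2, 8}:
k:     0  1  2  3  4  5  6  7  8  9 10 11 12
g(k):  0  0  1  1  0  0  1  1  2  2  0  0  1
The P-positions (g = 0) in 0..12 are 0, 1, 4, 5, 10, 11.

0, 1, 4, 5, 10, 11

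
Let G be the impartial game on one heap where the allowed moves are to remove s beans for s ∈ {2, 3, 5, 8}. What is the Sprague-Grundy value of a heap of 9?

1

Compute g(0), g(1), … for moves {2, 3, 5, 8}:
g(0) = mex{} = 0
g(1) = mex{} = 0
g(2) = mex{0} = 1
g(3) = mex{0} = 1
g(4) = mex{0,1} = 2
g(5) = mex{0,1} = 2
g(6) = mex{0,1,2} = 3
g(7) = mex{1,2} = 0
g(8) = mex{0,1,2,3} = 4
g(9) = mex{0,2,3} = 1
So g(9) = 1.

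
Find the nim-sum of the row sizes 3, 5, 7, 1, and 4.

4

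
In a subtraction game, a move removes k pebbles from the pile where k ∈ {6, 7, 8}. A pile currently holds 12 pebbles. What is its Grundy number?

2

Grundy values for subtraction set {6, 7, 8}:
g(0) = mex{} = 0
g(1) = mex{} = 0
g(2) = mex{} = 0
g(3) = mex{} = 0
g(4) = mex{} = 0
g(5) = mex{} = 0
g(6) = mex{0} = 1
g(7) = mex{0} = 1
g(8) = mex{0} = 1
g(9) = mex{0} = 1
g(10) = mex{0} = 1
g(11) = mex{0} = 1
g(12) = mex{0,1} = 2
So g(12) = 2.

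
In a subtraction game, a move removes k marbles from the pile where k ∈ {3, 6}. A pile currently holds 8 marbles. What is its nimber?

2

Build the Grundy sequence with g(k) = mex{g(k−s) : s ∈ {3, 6}, s ≤ k}:
g(0) = mex{} = 0
g(1) = mex{} = 0
g(2) = mex{} = 0
g(3) = mex{0} = 1
g(4) = mex{0} = 1
g(5) = mex{0} = 1
g(6) = mex{0,1} = 2
g(7) = mex{0,1} = 2
g(8) = mex{0,1} = 2
So g(8) = 2.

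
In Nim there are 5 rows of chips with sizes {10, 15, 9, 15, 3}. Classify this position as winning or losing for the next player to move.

Losing position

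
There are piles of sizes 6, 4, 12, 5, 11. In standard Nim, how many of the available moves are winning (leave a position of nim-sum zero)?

0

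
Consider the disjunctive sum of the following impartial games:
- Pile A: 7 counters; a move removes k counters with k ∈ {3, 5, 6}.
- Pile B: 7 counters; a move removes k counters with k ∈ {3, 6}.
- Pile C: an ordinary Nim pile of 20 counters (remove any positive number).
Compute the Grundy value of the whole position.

Build the Grundy sequence for pile A with g(k) = mex{g(k−s) : s ∈ {3, 5, 6}, s ≤ k}:
g(0) = mex{} = 0
g(1) = mex{} = 0
g(2) = mex{} = 0
g(3) = mex{0} = 1
g(4) = mex{0} = 1
g(5) = mex{0} = 1
g(6) = mex{0,1} = 2
g(7) = mex{0,1} = 2
So g(7) = 2.
For pile B, compute g(0), g(1), … with moves {3, 6}:
g(0) = mex{} = 0
g(1) = mex{} = 0
g(2) = mex{} = 0
g(3) = mex{0} = 1
g(4) = mex{0} = 1
g(5) = mex{0} = 1
g(6) = mex{0,1} = 2
g(7) = mex{0,1} = 2
So g(7) = 2.
Pile C is a plain Nim pile of size 20, so its Grundy value is 20.
By the Sprague-Grundy theorem, the Grundy value of a sum of independent games is the XOR of the component values.
Combined value = 2 XOR 2 XOR 20 = 20.

20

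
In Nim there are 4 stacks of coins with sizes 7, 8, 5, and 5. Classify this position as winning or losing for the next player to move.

Winning position

Compute the nim-sum pairwise:
7 XOR 8 = 15
15 XOR 5 = 10
10 XOR 5 = 15
The nim-sum is 15 ≠ 0, so this is an N-position: the player to move can win.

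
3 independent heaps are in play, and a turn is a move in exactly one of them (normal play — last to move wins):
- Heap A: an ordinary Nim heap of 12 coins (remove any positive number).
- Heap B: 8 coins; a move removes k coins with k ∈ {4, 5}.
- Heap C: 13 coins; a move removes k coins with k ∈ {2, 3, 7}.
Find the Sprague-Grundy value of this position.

15

Heap A is a plain Nim heap of size 12, so its Grundy value is 12.
For heap B, compute g(0), g(1), … with moves {4, 5}:
g(0) = mex{} = 0
g(1) = mex{} = 0
g(2) = mex{} = 0
g(3) = mex{} = 0
g(4) = mex{0} = 1
g(5) = mex{0} = 1
g(6) = mex{0} = 1
g(7) = mex{0} = 1
g(8) = mex{0,1} = 2
So g(8) = 2.
Build the Grundy sequence for heap C with g(k) = mex{g(k−s) : s ∈ {2, 3, 7}, s ≤ k}:
g(0) = mex{} = 0
g(1) = mex{} = 0
g(2) = mex{0} = 1
g(3) = mex{0} = 1
g(4) = mex{0,1} = 2
g(5) = mex{1} = 0
g(6) = mex{1,2} = 0
g(7) = mex{0,2} = 1
g(8) = mex{0} = 1
g(9) = mex{0,1} = 2
g(10) = mex{1} = 0
g(11) = mex{1,2} = 0
g(12) = mex{0,2} = 1
g(13) = mex{0} = 1
So g(13) = 1.
The value of a disjunctive sum is the nim-sum of the parts.
Combined value = 12 XOR 2 XOR 1 = 15.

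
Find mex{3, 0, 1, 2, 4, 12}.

5

The values 0, 1, 2, 3, 4 are all present; 5 is the first non-negative integer missing from the set.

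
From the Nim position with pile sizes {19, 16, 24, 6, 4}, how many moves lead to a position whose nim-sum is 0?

Nim-sum: 19 ⊕ 16 ⊕ 24 ⊕ 6 ⊕ 4 = 25.
The overall nim-sum is X = 25. A pile of size p has a winning move iff p XOR X < p (reduce it to p XOR X).
  19: 19 XOR 25 = 10 < 19 — winning move (to 10).
  16: 16 XOR 25 = 9 < 16 — winning move (to 9).
  24: 24 XOR 25 = 1 < 24 — winning move (to 1).
  6: 6 XOR 25 = 31 ≥ 6 — no move.
  4: 4 XOR 25 = 29 ≥ 4 — no move.
That gives 3 winning moves.

3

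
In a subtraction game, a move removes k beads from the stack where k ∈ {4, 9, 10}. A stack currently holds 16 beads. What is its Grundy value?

0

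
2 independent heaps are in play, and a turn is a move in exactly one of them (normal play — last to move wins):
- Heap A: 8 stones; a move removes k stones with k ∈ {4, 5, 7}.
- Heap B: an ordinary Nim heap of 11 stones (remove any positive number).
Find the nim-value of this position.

Grundy values for heap A (subtraction set {4, 5, 7}):
g(0) = mex{} = 0
g(1) = mex{} = 0
g(2) = mex{} = 0
g(3) = mex{} = 0
g(4) = mex{0} = 1
g(5) = mex{0} = 1
g(6) = mex{0} = 1
g(7) = mex{0} = 1
g(8) = mex{0,1} = 2
So g(8) = 2.
Heap B is a plain Nim heap of size 11, so its Grundy value is 11.
The value of a disjunctive sum is the nim-sum of the parts.
Combined value = 2 ⊕ 11 = 9.

9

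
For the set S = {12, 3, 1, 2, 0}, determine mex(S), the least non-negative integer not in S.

The values 0, 1, 2, 3 are all present; 4 is the first non-negative integer missing from the set.

4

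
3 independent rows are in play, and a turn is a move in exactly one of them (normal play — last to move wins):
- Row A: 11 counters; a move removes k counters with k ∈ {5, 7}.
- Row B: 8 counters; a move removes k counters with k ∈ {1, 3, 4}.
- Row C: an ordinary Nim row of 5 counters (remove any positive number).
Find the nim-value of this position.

Grundy values for row A (subtraction set {5, 7}):
k:     0  1  2  3  4  5  6  7  8  9 10 11
g(k):  0  0  0  0  0  1  1  1  1  1  2  2
So g(11) = 2.
Build the Grundy sequence for row B with g(k) = mex{g(k−s) : s ∈ {1, 3, 4}, s ≤ k}:
g(0) = mex{} = 0
g(1) = mex{0} = 1
g(2) = mex{1} = 0
g(3) = mex{0} = 1
g(4) = mex{0,1} = 2
g(5) = mex{0,1,2} = 3
g(6) = mex{0,1,3} = 2
g(7) = mex{1,2} = 0
g(8) = mex{0,2,3} = 1
So g(8) = 1.
Row C is a plain Nim row of size 5, so its Grundy value is 5.
By the Sprague-Grundy theorem, the Grundy value of a sum of independent games is the XOR of the component values.
Combined value = 2 XOR 1 XOR 5 = 6.

6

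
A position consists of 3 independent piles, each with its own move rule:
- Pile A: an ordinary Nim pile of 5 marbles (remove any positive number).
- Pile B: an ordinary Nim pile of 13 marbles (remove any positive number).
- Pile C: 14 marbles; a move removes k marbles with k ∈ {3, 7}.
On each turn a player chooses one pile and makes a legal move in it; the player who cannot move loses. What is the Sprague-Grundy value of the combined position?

Pile A is a plain Nim pile of size 5, so its Grundy value is 5.
Pile B is a plain Nim pile of size 13, so its Grundy value is 13.
For pile C, compute g(0), g(1), … with moves {3, 7}:
g(0) = mex{} = 0
g(1) = mex{} = 0
g(2) = mex{} = 0
g(3) = mex{0} = 1
g(4) = mex{0} = 1
g(5) = mex{0} = 1
g(6) = mex{1} = 0
g(7) = mex{0,1} = 2
g(8) = mex{0,1} = 2
g(9) = mex{0} = 1
g(10) = mex{1,2} = 0
g(11) = mex{1,2} = 0
g(12) = mex{1} = 0
g(13) = mex{0} = 1
g(14) = mex{0,2} = 1
So g(14) = 1.
By the Sprague-Grundy theorem, the Grundy value of a sum of independent games is the XOR of the component values.
Combined value = 5 ⊕ 13 ⊕ 1 = 9.

9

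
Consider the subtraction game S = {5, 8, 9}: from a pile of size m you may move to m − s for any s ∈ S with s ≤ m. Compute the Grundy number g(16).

Compute g(0), g(1), … for moves {5, 8, 9}:
k:     0  1  2  3  4  5  6  7  8  9 10 11 12 13 14 15 16
g(k):  0  0  0  0  0  1  1  1  1  1  2  2  2  2  0  0  0
So g(16) = 0.

0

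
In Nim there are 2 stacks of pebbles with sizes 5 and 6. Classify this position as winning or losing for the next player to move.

Bitwise XOR of the heap sizes:
  101  (5)
  110  (6)
  ---
  011  (3)
The nim-sum is 3 ≠ 0, so this is an N-position: the player to move can win.

Winning position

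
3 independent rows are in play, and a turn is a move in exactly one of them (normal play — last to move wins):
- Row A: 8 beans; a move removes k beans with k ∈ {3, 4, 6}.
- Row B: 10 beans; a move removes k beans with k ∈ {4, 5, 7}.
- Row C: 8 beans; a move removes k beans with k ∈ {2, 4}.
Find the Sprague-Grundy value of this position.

Build the Grundy sequence for row A with g(k) = mex{g(k−s) : s ∈ {3, 4, 6}, s ≤ k}:
k:     0  1  2  3  4  5  6  7  8
g(k):  0  0  0  1  1  1  2  2  2
So g(8) = 2.
For row B, compute g(0), g(1), … with moves {4, 5, 7}:
k:     0  1  2  3  4  5  6  7  8  9 10
g(k):  0  0  0  0  1  1  1  1  2  2  2
So g(10) = 2.
Build the Grundy sequence for row C with g(k) = mex{g(k−s) : s ∈ {2, 4}, s ≤ k}:
g(0) = mex{} = 0
g(1) = mex{} = 0
g(2) = mex{0} = 1
g(3) = mex{0} = 1
g(4) = mex{0,1} = 2
g(5) = mex{0,1} = 2
g(6) = mex{1,2} = 0
g(7) = mex{1,2} = 0
g(8) = mex{0,2} = 1
So g(8) = 1.
The value of a disjunctive sum is the nim-sum of the parts.
Combined value = 2 ⊕ 2 ⊕ 1 = 1.

1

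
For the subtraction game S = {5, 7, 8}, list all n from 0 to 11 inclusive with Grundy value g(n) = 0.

0, 1, 2, 3, 4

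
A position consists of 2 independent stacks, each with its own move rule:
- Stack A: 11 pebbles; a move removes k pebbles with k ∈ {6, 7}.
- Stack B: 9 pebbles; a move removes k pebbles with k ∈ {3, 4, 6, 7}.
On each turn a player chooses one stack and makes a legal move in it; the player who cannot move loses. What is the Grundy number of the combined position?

2

Grundy values for stack A (subtraction set {6, 7}):
g(0) = mex{} = 0
g(1) = mex{} = 0
g(2) = mex{} = 0
g(3) = mex{} = 0
g(4) = mex{} = 0
g(5) = mex{} = 0
g(6) = mex{0} = 1
g(7) = mex{0} = 1
g(8) = mex{0} = 1
g(9) = mex{0} = 1
g(10) = mex{0} = 1
g(11) = mex{0} = 1
So g(11) = 1.
For stack B, compute g(0), g(1), … with moves {3, 4, 6, 7}:
g(0) = mex{} = 0
g(1) = mex{} = 0
g(2) = mex{} = 0
g(3) = mex{0} = 1
g(4) = mex{0} = 1
g(5) = mex{0} = 1
g(6) = mex{0,1} = 2
g(7) = mex{0,1} = 2
g(8) = mex{0,1} = 2
g(9) = mex{0,1,2} = 3
So g(9) = 3.
By the Sprague-Grundy theorem, the Grundy value of a sum of independent games is the XOR of the component values.
Combined value = 1 XOR 3 = 2.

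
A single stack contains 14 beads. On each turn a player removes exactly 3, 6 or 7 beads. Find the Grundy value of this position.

Build the Grundy sequence with g(k) = mex{g(k−s) : s ∈ {3, 6, 7}, s ≤ k}:
k:     0  1  2  3  4  5  6  7  8  9 10 11 12 13 14
g(k):  0  0  0  1  1  1  2  2  2  3  0  0  0  1  1
So g(14) = 1.

1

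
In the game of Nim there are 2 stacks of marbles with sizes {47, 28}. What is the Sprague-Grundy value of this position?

51

Nim-sum: 47 ⊕ 28 = 51.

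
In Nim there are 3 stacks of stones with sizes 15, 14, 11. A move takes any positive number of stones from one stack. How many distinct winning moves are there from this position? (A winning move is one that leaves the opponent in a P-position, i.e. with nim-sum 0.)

Compute the nim-sum pairwise:
15 XOR 14 = 1
1 XOR 11 = 10
The overall nim-sum is X = 10. A stack of size p has a winning move iff p XOR X < p (reduce it to p XOR X).
  15: 15 XOR 10 = 5 < 15 — winning move (to 5).
  14: 14 XOR 10 = 4 < 14 — winning move (to 4).
  11: 11 XOR 10 = 1 < 11 — winning move (to 1).
That gives 3 winning moves.

3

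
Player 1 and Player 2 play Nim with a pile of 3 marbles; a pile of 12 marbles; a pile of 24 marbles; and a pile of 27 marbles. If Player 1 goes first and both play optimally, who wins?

Player 1 wins

Compute the nim-sum pairwise:
3 ⊕ 12 = 15
15 ⊕ 24 = 23
23 ⊕ 27 = 12
The nim-sum is 12 ≠ 0, so this is an N-position: the player to move can win; Player 1 has a winning move.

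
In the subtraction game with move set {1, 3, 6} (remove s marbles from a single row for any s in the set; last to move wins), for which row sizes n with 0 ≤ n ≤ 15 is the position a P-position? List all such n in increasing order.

Grundy values for subtraction set {1, 3, 6}:
k:     0  1  2  3  4  5  6  7  8  9 10 11 12 13 14 15
g(k):  0  1  0  1  0  1  2  3  2  0  1  0  1  0  1  2
The P-positions (g = 0) in 0..15 are 0, 2, 4, 9, 11, 13.

0, 2, 4, 9, 11, 13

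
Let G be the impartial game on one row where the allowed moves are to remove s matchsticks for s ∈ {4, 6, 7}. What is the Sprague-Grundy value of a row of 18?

Compute g(0), g(1), … for moves {4, 6, 7}:
k:     0  1  2  3  4  5  6  7  8  9 10 11 12 13 14 15 16 17 18
g(k):  0  0  0  0  1  1  1  1  2  2  2  0  0  0  0  1  1  1  1
So g(18) = 1.

1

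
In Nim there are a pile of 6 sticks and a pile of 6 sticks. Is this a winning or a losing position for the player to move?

Losing position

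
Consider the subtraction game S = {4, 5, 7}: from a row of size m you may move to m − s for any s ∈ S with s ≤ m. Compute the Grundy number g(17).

1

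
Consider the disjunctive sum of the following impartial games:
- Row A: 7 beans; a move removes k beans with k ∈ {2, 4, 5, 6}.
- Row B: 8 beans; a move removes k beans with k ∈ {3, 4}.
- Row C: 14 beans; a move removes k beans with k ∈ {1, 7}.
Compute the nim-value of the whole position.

3

Grundy values for row A (subtraction set {2, 4, 5, 6}):
g(0) = mex{} = 0
g(1) = mex{} = 0
g(2) = mex{0} = 1
g(3) = mex{0} = 1
g(4) = mex{0,1} = 2
g(5) = mex{0,1} = 2
g(6) = mex{0,1,2} = 3
g(7) = mex{0,1,2} = 3
So g(7) = 3.
Grundy values for row B (subtraction set {3, 4}):
k:     0  1  2  3  4  5  6  7  8
g(k):  0  0  0  1  1  1  2  0  0
So g(8) = 0.
Build the Grundy sequence for row C with g(k) = mex{g(k−s) : s ∈ {1, 7}, s ≤ k}:
g(0) = mex{} = 0
g(1) = mex{0} = 1
g(2) = mex{1} = 0
g(3) = mex{0} = 1
g(4) = mex{1} = 0
g(5) = mex{0} = 1
g(6) = mex{1} = 0
g(7) = mex{0} = 1
g(8) = mex{1} = 0
g(9) = mex{0} = 1
g(10) = mex{1} = 0
g(11) = mex{0} = 1
g(12) = mex{1} = 0
g(13) = mex{0} = 1
g(14) = mex{1} = 0
So g(14) = 0.
The value of a disjunctive sum is the nim-sum of the parts.
Combined value = 3 ⊕ 0 ⊕ 0 = 3.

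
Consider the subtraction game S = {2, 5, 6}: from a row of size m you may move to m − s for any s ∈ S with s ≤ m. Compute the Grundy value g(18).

3

Compute g(0), g(1), … for moves {2, 5, 6}:
k:     0  1  2  3  4  5  6  7  8  9 10 11 12 13 14 15 16 17 18
g(k):  0  0  1  1  0  2  1  3  0  2  1  0  0  1  1  0  2  1  3
So g(18) = 3.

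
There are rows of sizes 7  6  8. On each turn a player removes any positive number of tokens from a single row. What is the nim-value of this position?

Nim-sum: 7 ^ 6 ^ 8 = 9.

9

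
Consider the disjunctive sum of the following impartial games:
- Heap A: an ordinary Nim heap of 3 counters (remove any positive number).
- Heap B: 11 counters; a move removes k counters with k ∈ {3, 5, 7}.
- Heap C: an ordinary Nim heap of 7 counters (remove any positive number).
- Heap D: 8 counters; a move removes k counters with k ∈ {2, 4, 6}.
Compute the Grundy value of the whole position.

4

Heap A is a plain Nim heap of size 3, so its Grundy value is 3.
For heap B, compute g(0), g(1), … with moves {3, 5, 7}:
g(0) = mex{} = 0
g(1) = mex{} = 0
g(2) = mex{} = 0
g(3) = mex{0} = 1
g(4) = mex{0} = 1
g(5) = mex{0} = 1
g(6) = mex{0,1} = 2
g(7) = mex{0,1} = 2
g(8) = mex{0,1} = 2
g(9) = mex{0,1,2} = 3
g(10) = mex{1,2} = 0
g(11) = mex{1,2} = 0
So g(11) = 0.
Heap C is a plain Nim heap of size 7, so its Grundy value is 7.
For heap D, compute g(0), g(1), … with moves {2, 4, 6}:
g(0) = mex{} = 0
g(1) = mex{} = 0
g(2) = mex{0} = 1
g(3) = mex{0} = 1
g(4) = mex{0,1} = 2
g(5) = mex{0,1} = 2
g(6) = mex{0,1,2} = 3
g(7) = mex{0,1,2} = 3
g(8) = mex{1,2,3} = 0
So g(8) = 0.
The value of a disjunctive sum is the nim-sum of the parts.
Combined value = 3 XOR 0 XOR 7 XOR 0 = 4.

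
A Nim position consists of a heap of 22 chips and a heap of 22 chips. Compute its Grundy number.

Nim-sum: 22 XOR 22 = 0.

0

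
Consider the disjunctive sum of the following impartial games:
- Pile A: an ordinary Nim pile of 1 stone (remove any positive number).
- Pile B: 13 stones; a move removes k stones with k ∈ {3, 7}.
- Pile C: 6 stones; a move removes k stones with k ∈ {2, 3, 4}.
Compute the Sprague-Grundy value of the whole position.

Pile A is a plain Nim pile of size 1, so its Grundy value is 1.
For pile B, compute g(0), g(1), … with moves {3, 7}:
k:     0  1  2  3  4  5  6  7  8  9 10 11 12 13
g(k):  0  0  0  1  1  1  0  2  2  1  0  0  0  1
So g(13) = 1.
For pile C, compute g(0), g(1), … with moves {2, 3, 4}:
k:     0  1  2  3  4  5  6
g(k):  0  0  1  1  2  2  0
So g(6) = 0.
By the Sprague-Grundy theorem, the Grundy value of a sum of independent games is the XOR of the component values.
Combined value = 1 ⊕ 1 ⊕ 0 = 0.

0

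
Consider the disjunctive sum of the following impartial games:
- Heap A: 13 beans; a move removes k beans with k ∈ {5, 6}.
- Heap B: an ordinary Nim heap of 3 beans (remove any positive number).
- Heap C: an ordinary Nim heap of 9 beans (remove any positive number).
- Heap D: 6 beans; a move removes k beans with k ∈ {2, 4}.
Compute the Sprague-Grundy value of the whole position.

10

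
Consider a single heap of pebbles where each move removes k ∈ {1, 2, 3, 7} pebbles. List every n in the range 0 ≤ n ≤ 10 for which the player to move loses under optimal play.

0, 4, 8

Compute g(0), g(1), … for moves {1, 2, 3, 7}:
g(0) = mex{} = 0
g(1) = mex{0} = 1
g(2) = mex{0,1} = 2
g(3) = mex{0,1,2} = 3
g(4) = mex{1,2,3} = 0
g(5) = mex{0,2,3} = 1
g(6) = mex{0,1,3} = 2
g(7) = mex{0,1,2} = 3
g(8) = mex{1,2,3} = 0
g(9) = mex{0,2,3} = 1
g(10) = mex{0,1,3} = 2
The P-positions (g = 0) in 0..10 are 0, 4, 8.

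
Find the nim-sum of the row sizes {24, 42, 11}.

57

In binary:
  011000  (24)
  101010  (42)
  001011  (11)
  ------
  111001  (57)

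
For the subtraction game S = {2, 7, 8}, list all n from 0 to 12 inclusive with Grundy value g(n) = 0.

0, 1, 4, 5, 10

Grundy values for subtraction set {2, 7, 8}:
g(0) = mex{} = 0
g(1) = mex{} = 0
g(2) = mex{0} = 1
g(3) = mex{0} = 1
g(4) = mex{1} = 0
g(5) = mex{1} = 0
g(6) = mex{0} = 1
g(7) = mex{0} = 1
g(8) = mex{0,1} = 2
g(9) = mex{0,1} = 2
g(10) = mex{1,2} = 0
g(11) = mex{0,1,2} = 3
g(12) = mex{0} = 1
The P-positions (g = 0) in 0..12 are 0, 1, 4, 5, 10.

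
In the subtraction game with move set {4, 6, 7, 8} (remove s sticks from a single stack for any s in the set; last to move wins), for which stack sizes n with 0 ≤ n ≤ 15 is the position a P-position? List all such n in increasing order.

0, 1, 2, 3, 12, 13, 14, 15

Compute g(0), g(1), … for moves {4, 6, 7, 8}:
k:     0  1  2  3  4  5  6  7  8  9 10 11 12 13 14 15
g(k):  0  0  0  0  1  1  1  1  2  2  2  2  0  0  0  0
The P-positions (g = 0) in 0..15 are 0, 1, 2, 3, 12, 13, 14, 15.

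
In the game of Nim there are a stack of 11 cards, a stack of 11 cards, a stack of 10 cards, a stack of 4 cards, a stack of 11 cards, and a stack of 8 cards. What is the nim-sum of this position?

13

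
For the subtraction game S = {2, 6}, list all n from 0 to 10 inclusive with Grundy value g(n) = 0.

0, 1, 4, 5, 8, 9

Compute g(0), g(1), … for moves {2, 6}:
k:     0  1  2  3  4  5  6  7  8  9 10
g(k):  0  0  1  1  0  0  1  1  0  0  1
The P-positions (g = 0) in 0..10 are 0, 1, 4, 5, 8, 9.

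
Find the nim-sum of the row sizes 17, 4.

Bitwise XOR of the heap sizes:
  10001  (17)
  00100  (4)
  -----
  10101  (21)

21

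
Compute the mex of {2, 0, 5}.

1

0 is in the set but 1 is not, so the mex is 1.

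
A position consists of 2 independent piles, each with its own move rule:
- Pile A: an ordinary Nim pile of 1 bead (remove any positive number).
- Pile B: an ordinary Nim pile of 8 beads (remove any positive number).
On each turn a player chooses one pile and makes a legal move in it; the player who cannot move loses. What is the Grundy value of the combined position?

9

Pile A is a plain Nim pile of size 1, so its Grundy value is 1.
Pile B is a plain Nim pile of size 8, so its Grundy value is 8.
The value of a disjunctive sum is the nim-sum of the parts.
Combined value = 1 ⊕ 8 = 9.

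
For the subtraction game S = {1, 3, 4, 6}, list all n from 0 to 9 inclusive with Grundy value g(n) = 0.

0, 2, 7, 9

Compute g(0), g(1), … for moves {1, 3, 4, 6}:
k:     0  1  2  3  4  5  6  7  8  9
g(k):  0  1  0  1  2  3  2  0  1  0
The P-positions (g = 0) in 0..9 are 0, 2, 7, 9.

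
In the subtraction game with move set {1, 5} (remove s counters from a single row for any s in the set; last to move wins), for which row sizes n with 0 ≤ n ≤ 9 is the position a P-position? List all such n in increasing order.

0, 2, 4, 6, 8

Grundy values for subtraction set {1, 5}:
k:     0  1  2  3  4  5  6  7  8  9
g(k):  0  1  0  1  0  1  0  1  0  1
The P-positions (g = 0) in 0..9 are 0, 2, 4, 6, 8.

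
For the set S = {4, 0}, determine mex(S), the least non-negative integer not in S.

1

0 is in the set but 1 is not, so the mex is 1.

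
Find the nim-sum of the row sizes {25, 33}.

56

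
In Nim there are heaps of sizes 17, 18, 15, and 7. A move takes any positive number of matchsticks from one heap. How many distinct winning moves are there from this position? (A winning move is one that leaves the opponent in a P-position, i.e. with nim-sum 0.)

1

In binary:
  10001  (17)
  10010  (18)
  01111  (15)
  00111  (7)
  -----
  01011  (11)
The overall nim-sum is X = 11. A heap of size p has a winning move iff p XOR X < p (reduce it to p XOR X).
  17: 17 XOR 11 = 26 ≥ 17 — no move.
  18: 18 XOR 11 = 25 ≥ 18 — no move.
  15: 15 XOR 11 = 4 < 15 — winning move (to 4).
  7: 7 XOR 11 = 12 ≥ 7 — no move.
That gives 1 winning move.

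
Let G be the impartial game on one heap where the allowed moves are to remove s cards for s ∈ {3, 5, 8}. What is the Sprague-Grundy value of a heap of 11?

0

Compute g(0), g(1), … for moves {3, 5, 8}:
k:     0  1  2  3  4  5  6  7  8  9 10 11
g(k):  0  0  0  1  1  1  2  2  2  3  3  0
So g(11) = 0.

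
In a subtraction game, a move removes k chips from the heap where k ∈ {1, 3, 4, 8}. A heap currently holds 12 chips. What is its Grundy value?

3

Grundy values for subtraction set {1, 3, 4, 8}:
g(0) = mex{} = 0
g(1) = mex{0} = 1
g(2) = mex{1} = 0
g(3) = mex{0} = 1
g(4) = mex{0,1} = 2
g(5) = mex{0,1,2} = 3
g(6) = mex{0,1,3} = 2
g(7) = mex{1,2} = 0
g(8) = mex{0,2,3} = 1
g(9) = mex{1,2,3} = 0
g(10) = mex{0,2} = 1
g(11) = mex{0,1} = 2
g(12) = mex{0,1,2} = 3
So g(12) = 3.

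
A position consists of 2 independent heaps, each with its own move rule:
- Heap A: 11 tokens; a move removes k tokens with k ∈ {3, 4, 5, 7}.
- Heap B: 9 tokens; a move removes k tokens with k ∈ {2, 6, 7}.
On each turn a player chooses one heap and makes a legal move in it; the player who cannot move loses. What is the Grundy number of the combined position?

0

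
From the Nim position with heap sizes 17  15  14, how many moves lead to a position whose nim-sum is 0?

Bitwise XOR of the heap sizes:
  10001  (17)
  01111  (15)
  01110  (14)
  -----
  10000  (16)
The overall nim-sum is X = 16. A heap of size p has a winning move iff p XOR X < p (reduce it to p XOR X).
  17: 17 XOR 16 = 1 < 17 — winning move (to 1).
  15: 15 XOR 16 = 31 ≥ 15 — no move.
  14: 14 XOR 16 = 30 ≥ 14 — no move.
That gives 1 winning move.

1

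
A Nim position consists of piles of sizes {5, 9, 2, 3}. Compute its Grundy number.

In binary:
  0101  (5)
  1001  (9)
  0010  (2)
  0011  (3)
  ----
  1101  (13)

13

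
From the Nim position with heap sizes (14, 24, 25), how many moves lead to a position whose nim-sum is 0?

3

Compute the nim-sum pairwise:
14 ^ 24 = 22
22 ^ 25 = 15
The overall nim-sum is X = 15. A heap of size p has a winning move iff p XOR X < p (reduce it to p XOR X).
  14: 14 XOR 15 = 1 < 14 — winning move (to 1).
  24: 24 XOR 15 = 23 < 24 — winning move (to 23).
  25: 25 XOR 15 = 22 < 25 — winning move (to 22).
That gives 3 winning moves.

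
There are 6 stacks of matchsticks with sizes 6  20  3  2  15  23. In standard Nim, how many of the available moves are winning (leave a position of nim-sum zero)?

Compute the nim-sum pairwise:
6 XOR 20 = 18
18 XOR 3 = 17
17 XOR 2 = 19
19 XOR 15 = 28
28 XOR 23 = 11
The overall nim-sum is X = 11. A stack of size p has a winning move iff p XOR X < p (reduce it to p XOR X).
  6: 6 XOR 11 = 13 ≥ 6 — no move.
  20: 20 XOR 11 = 31 ≥ 20 — no move.
  3: 3 XOR 11 = 8 ≥ 3 — no move.
  2: 2 XOR 11 = 9 ≥ 2 — no move.
  15: 15 XOR 11 = 4 < 15 — winning move (to 4).
  23: 23 XOR 11 = 28 ≥ 23 — no move.
That gives 1 winning move.

1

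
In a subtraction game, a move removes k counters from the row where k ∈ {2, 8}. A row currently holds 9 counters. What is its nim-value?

2

Build the Grundy sequence with g(k) = mex{g(k−s) : s ∈ {2, 8}, s ≤ k}:
k:     0  1  2  3  4  5  6  7  8  9
g(k):  0  0  1  1  0  0  1  1  2  2
So g(9) = 2.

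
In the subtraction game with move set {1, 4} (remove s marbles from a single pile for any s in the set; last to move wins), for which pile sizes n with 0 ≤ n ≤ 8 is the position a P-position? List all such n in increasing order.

0, 2, 5, 7

Compute g(0), g(1), … for moves {1, 4}:
k:     0  1  2  3  4  5  6  7  8
g(k):  0  1  0  1  2  0  1  0  1
The P-positions (g = 0) in 0..8 are 0, 2, 5, 7.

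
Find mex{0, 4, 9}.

1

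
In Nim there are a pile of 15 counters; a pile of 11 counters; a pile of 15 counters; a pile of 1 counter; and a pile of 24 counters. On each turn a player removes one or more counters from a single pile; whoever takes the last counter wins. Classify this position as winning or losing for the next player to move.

Winning position

Bitwise XOR of the heap sizes:
  01111  (15)
  01011  (11)
  01111  (15)
  00001  (1)
  11000  (24)
  -----
  10010  (18)
The nim-sum is 18 ≠ 0, so this is an N-position: the player to move can win.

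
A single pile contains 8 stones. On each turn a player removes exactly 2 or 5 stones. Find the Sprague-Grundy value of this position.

Grundy values for subtraction set {2, 5}:
g(0) = mex{} = 0
g(1) = mex{} = 0
g(2) = mex{0} = 1
g(3) = mex{0} = 1
g(4) = mex{1} = 0
g(5) = mex{0,1} = 2
g(6) = mex{0} = 1
g(7) = mex{1,2} = 0
g(8) = mex{1} = 0
So g(8) = 0.

0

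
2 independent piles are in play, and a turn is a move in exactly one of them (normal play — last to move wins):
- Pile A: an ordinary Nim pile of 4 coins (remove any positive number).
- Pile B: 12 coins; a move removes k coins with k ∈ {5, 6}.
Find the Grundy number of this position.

Pile A is a plain Nim pile of size 4, so its Grundy value is 4.
Build the Grundy sequence for pile B with g(k) = mex{g(k−s) : s ∈ {5, 6}, s ≤ k}:
g(0) = mex{} = 0
g(1) = mex{} = 0
g(2) = mex{} = 0
g(3) = mex{} = 0
g(4) = mex{} = 0
g(5) = mex{0} = 1
g(6) = mex{0} = 1
g(7) = mex{0} = 1
g(8) = mex{0} = 1
g(9) = mex{0} = 1
g(10) = mex{0,1} = 2
g(11) = mex{1} = 0
g(12) = mex{1} = 0
So g(12) = 0.
The value of a disjunctive sum is the nim-sum of the parts.
Combined value = 4 ⊕ 0 = 4.

4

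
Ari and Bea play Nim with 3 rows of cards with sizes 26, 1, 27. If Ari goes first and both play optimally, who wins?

Bea wins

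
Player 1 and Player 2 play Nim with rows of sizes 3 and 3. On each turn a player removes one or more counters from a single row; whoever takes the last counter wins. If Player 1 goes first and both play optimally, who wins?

Compute the nim-sum pairwise:
3 ^ 3 = 0
The nim-sum is 0, so this is a P-position: the player to move is in a losing position under optimal play; Player 1 is about to move from it and so loses — Player 2 wins.

Player 2 wins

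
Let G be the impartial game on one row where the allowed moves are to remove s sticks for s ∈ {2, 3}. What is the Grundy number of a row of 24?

2

Build the Grundy sequence with g(k) = mex{g(k−s) : s ∈ {2, 3}, s ≤ k}:
k:     0  1  2  3  4  5  6  7  8  9 10 11 12 13 14 15 16 17 18 19 20 21 22 23 24
g(k):  0  0  1  1  2  0  0  1  1  2  0  0  1  1  2  0  0  1  1  2  0  0  1  1  2
So g(24) = 2.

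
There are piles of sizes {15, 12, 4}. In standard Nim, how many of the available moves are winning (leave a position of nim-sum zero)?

3

Compute the nim-sum pairwise:
15 XOR 12 = 3
3 XOR 4 = 7
The overall nim-sum is X = 7. A pile of size p has a winning move iff p XOR X < p (reduce it to p XOR X).
  15: 15 XOR 7 = 8 < 15 — winning move (to 8).
  12: 12 XOR 7 = 11 < 12 — winning move (to 11).
  4: 4 XOR 7 = 3 < 4 — winning move (to 3).
That gives 3 winning moves.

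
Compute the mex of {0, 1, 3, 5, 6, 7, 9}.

The values 0, 1 are all present; 2 is the first non-negative integer missing from the set.

2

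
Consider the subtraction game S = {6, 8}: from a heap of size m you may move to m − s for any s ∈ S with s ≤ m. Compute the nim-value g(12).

2

Build the Grundy sequence with g(k) = mex{g(k−s) : s ∈ {6, 8}, s ≤ k}:
g(0) = mex{} = 0
g(1) = mex{} = 0
g(2) = mex{} = 0
g(3) = mex{} = 0
g(4) = mex{} = 0
g(5) = mex{} = 0
g(6) = mex{0} = 1
g(7) = mex{0} = 1
g(8) = mex{0} = 1
g(9) = mex{0} = 1
g(10) = mex{0} = 1
g(11) = mex{0} = 1
g(12) = mex{0,1} = 2
So g(12) = 2.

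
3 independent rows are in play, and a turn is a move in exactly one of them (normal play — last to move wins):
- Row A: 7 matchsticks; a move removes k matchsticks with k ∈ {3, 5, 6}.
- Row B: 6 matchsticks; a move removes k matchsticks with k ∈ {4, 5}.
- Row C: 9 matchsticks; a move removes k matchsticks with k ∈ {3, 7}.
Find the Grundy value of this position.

Build the Grundy sequence for row A with g(k) = mex{g(k−s) : s ∈ {3, 5, 6}, s ≤ k}:
k:     0  1  2  3  4  5  6  7
g(k):  0  0  0  1  1  1  2  2
So g(7) = 2.
Build the Grundy sequence for row B with g(k) = mex{g(k−s) : s ∈ {4, 5}, s ≤ k}:
g(0) = mex{} = 0
g(1) = mex{} = 0
g(2) = mex{} = 0
g(3) = mex{} = 0
g(4) = mex{0} = 1
g(5) = mex{0} = 1
g(6) = mex{0} = 1
So g(6) = 1.
Build the Grundy sequence for row C with g(k) = mex{g(k−s) : s ∈ {3, 7}, s ≤ k}:
k:     0  1  2  3  4  5  6  7  8  9
g(k):  0  0  0  1  1  1  0  2  2  1
So g(9) = 1.
The value of a disjunctive sum is the nim-sum of the parts.
Combined value = 2 XOR 1 XOR 1 = 2.

2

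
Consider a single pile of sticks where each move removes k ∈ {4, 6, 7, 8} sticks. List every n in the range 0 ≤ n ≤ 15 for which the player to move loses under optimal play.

Grundy values for subtraction set {4, 6, 7, 8}:
k:     0  1  2  3  4  5  6  7  8  9 10 11 12 13 14 15
g(k):  0  0  0  0  1  1  1  1  2  2  2  2  0  0  0  0
The P-positions (g = 0) in 0..15 are 0, 1, 2, 3, 12, 13, 14, 15.

0, 1, 2, 3, 12, 13, 14, 15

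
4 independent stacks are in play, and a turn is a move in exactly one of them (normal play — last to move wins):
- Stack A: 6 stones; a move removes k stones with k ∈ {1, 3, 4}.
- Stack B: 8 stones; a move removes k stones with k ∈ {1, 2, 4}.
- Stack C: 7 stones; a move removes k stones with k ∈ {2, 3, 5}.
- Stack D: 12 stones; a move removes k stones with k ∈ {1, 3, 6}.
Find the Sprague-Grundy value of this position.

1

Grundy values for stack A (subtraction set {1, 3, 4}):
k:     0  1  2  3  4  5  6
g(k):  0  1  0  1  2  3  2
So g(6) = 2.
Grundy values for stack B (subtraction set {1, 2, 4}):
g(0) = mex{} = 0
g(1) = mex{0} = 1
g(2) = mex{0,1} = 2
g(3) = mex{1,2} = 0
g(4) = mex{0,2} = 1
g(5) = mex{0,1} = 2
g(6) = mex{1,2} = 0
g(7) = mex{0,2} = 1
g(8) = mex{0,1} = 2
So g(8) = 2.
For stack C, compute g(0), g(1), … with moves {2, 3, 5}:
g(0) = mex{} = 0
g(1) = mex{} = 0
g(2) = mex{0} = 1
g(3) = mex{0} = 1
g(4) = mex{0,1} = 2
g(5) = mex{0,1} = 2
g(6) = mex{0,1,2} = 3
g(7) = mex{1,2} = 0
So g(7) = 0.
Grundy values for stack D (subtraction set {1, 3, 6}):
g(0) = mex{} = 0
g(1) = mex{0} = 1
g(2) = mex{1} = 0
g(3) = mex{0} = 1
g(4) = mex{1} = 0
g(5) = mex{0} = 1
g(6) = mex{0,1} = 2
g(7) = mex{0,1,2} = 3
g(8) = mex{0,1,3} = 2
g(9) = mex{1,2} = 0
g(10) = mex{0,3} = 1
g(11) = mex{1,2} = 0
g(12) = mex{0,2} = 1
So g(12) = 1.
The value of a disjunctive sum is the nim-sum of the parts.
Combined value = 2 XOR 2 XOR 0 XOR 1 = 1.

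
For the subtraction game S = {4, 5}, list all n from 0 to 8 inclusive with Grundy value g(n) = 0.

Build the Grundy sequence with g(k) = mex{g(k−s) : s ∈ {4, 5}, s ≤ k}:
k:     0  1  2  3  4  5  6  7  8
g(k):  0  0  0  0  1  1  1  1  2
The P-positions (g = 0) in 0..8 are 0, 1, 2, 3.

0, 1, 2, 3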